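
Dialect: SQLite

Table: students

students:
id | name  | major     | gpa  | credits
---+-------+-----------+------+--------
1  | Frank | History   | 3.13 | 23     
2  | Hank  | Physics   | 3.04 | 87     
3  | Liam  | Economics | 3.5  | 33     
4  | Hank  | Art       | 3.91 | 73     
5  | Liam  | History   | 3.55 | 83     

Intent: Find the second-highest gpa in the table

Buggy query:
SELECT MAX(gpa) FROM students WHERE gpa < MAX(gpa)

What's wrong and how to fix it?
Bug: The inner MAX is an aggregate inside WHERE, which is not allowed

Fix: Put the inner MAX in a scalar subquery

Corrected query:
SELECT MAX(gpa) FROM students WHERE gpa < (SELECT MAX(gpa) FROM students)

Result:
MAX(gpa)
--------
3.55    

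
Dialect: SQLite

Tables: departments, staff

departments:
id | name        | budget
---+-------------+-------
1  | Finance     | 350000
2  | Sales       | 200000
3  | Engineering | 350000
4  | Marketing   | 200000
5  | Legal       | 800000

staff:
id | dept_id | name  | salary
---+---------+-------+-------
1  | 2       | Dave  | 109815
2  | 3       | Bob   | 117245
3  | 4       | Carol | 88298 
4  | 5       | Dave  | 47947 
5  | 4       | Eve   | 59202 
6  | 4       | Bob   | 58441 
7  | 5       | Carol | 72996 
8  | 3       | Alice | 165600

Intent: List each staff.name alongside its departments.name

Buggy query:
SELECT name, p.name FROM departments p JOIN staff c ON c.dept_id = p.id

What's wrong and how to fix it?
Bug: Both tables have a 'name' column; the unqualified reference is ambiguous

Fix: Qualify the column with its table alias (c.name)

Corrected query:
SELECT c.name, p.name FROM departments p JOIN staff c ON c.dept_id = p.id

Result:
name  | name       
------+------------
Dave  | Sales      
Bob   | Engineering
Carol | Marketing  
Dave  | Legal      
Eve   | Marketing  
Bob   | Marketing  
Carol | Legal      
Alice | Engineering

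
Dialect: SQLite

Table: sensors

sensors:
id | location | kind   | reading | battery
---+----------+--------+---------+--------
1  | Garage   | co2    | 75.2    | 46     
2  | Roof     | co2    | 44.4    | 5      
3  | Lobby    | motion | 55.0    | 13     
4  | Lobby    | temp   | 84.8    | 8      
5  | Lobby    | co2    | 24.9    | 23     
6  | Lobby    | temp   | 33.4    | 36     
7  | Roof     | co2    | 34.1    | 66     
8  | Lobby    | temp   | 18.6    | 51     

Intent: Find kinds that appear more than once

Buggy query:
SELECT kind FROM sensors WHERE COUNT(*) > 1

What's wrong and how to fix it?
Bug: WHERE can't reference COUNT(*); aggregates are computed after WHERE

Fix: Group first, then use HAVING for the count condition

Corrected query:
SELECT kind FROM sensors GROUP BY kind HAVING COUNT(*) > 1

Result:
kind
----
co2 
temp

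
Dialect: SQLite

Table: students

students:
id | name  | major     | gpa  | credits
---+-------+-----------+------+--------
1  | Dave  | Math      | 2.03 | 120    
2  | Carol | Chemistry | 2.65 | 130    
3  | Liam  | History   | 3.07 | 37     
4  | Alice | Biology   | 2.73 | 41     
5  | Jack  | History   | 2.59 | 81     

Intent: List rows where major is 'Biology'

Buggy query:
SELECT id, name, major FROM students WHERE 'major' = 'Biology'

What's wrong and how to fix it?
Bug: Single quotes denote string literals in SQL; the column name is being compared as a constant string

Fix: Reference the column as major without single quotes

Corrected query:
SELECT id, name, major FROM students WHERE major = 'Biology'

Result:
id | name  | major  
---+-------+--------
4  | Alice | Biology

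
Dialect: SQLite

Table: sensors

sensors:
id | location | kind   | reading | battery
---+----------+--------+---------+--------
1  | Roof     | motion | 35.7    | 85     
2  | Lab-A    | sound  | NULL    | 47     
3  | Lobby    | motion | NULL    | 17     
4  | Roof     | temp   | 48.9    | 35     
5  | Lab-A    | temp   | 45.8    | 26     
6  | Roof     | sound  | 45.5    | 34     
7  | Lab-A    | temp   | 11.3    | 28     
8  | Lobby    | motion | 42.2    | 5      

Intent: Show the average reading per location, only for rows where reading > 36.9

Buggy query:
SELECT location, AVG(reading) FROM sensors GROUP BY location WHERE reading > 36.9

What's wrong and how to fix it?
Bug: Row-level WHERE must come before GROUP BY in the clause order

Fix: Place WHERE between FROM and GROUP BY

Corrected query:
SELECT location, AVG(reading) FROM sensors WHERE reading > 36.9 GROUP BY location

Result:
location | AVG(reading)
---------+-------------
Lab-A    | 45.8        
Lobby    | 42.2        
Roof     | 47.2        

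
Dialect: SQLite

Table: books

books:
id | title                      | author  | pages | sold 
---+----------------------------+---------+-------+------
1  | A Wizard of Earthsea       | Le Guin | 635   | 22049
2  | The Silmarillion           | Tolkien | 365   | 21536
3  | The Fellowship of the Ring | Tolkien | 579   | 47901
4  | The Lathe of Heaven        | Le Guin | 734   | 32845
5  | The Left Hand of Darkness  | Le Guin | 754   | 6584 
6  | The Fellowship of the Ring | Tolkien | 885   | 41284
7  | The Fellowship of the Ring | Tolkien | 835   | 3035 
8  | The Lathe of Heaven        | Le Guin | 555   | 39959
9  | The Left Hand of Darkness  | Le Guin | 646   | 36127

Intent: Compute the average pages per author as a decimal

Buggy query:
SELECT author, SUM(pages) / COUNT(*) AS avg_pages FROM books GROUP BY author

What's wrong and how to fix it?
Bug: Both operands are integers, so '/' performs integer division and truncates

Fix: Multiply by 1.0 (or CAST to REAL) to force floating-point division

Corrected query:
SELECT author, SUM(pages) * 1.0 / COUNT(*) AS avg_pages FROM books GROUP BY author

Result:
author  | avg_pages
--------+----------
Le Guin | 664.8    
Tolkien | 666      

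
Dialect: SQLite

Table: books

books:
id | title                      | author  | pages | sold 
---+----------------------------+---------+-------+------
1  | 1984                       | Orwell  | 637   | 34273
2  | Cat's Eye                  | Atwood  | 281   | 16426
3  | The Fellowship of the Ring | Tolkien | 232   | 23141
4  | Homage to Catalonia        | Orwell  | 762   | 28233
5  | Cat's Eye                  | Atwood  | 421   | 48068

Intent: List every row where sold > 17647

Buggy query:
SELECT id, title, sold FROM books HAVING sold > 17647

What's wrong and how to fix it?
Bug: This is a non-aggregate query (no GROUP BY, no aggregates), so in SQLite the HAVING clause is invalid here; a row-level condition belongs in WHERE

Fix: Use WHERE for row-level filtering

Corrected query:
SELECT id, title, sold FROM books WHERE sold > 17647

Result:
id | title                      | sold 
---+----------------------------+------
1  | 1984                       | 34273
3  | The Fellowship of the Ring | 23141
4  | Homage to Catalonia        | 28233
5  | Cat's Eye                  | 48068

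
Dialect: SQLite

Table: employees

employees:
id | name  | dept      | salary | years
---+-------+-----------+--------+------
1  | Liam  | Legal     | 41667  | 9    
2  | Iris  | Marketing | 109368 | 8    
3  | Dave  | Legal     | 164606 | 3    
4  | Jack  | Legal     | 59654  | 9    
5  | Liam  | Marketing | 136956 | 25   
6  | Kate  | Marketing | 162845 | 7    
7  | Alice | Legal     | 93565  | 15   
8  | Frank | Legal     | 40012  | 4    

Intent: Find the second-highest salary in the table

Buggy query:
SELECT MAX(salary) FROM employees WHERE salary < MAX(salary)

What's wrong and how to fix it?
Bug: MAX(salary) on the right of the comparison is an aggregate-in-WHERE error

Fix: Put the inner MAX in a scalar subquery

Corrected query:
SELECT MAX(salary) FROM employees WHERE salary < (SELECT MAX(salary) FROM employees)

Result:
MAX(salary)
-----------
162845     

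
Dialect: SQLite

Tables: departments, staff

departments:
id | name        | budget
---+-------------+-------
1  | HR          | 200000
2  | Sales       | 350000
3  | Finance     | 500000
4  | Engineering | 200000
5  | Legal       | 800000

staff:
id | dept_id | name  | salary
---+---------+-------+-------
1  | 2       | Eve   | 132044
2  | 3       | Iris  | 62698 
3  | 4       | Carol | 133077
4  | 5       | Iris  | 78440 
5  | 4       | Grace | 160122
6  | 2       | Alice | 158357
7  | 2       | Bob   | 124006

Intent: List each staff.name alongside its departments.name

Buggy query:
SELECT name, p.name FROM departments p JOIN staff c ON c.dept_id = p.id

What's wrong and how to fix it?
Bug: Both tables have a 'name' column; the unqualified reference is ambiguous

Fix: Qualify the column with its table alias (c.name)

Corrected query:
SELECT c.name, p.name FROM departments p JOIN staff c ON c.dept_id = p.id

Result:
name  | name       
------+------------
Eve   | Sales      
Iris  | Finance    
Carol | Engineering
Iris  | Legal      
Grace | Engineering
Alice | Sales      
Bob   | Sales      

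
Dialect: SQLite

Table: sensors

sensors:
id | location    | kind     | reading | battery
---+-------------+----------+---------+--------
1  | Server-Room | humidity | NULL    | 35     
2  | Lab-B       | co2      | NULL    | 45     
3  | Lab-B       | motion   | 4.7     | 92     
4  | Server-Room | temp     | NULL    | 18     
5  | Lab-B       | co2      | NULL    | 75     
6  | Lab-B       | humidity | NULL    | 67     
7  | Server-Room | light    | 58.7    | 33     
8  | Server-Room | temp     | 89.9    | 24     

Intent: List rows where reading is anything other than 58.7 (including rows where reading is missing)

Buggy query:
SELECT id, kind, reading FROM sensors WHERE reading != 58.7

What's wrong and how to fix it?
Bug: 'reading != 58.7' is unknown when reading is NULL, so NULL rows are silently excluded

Fix: Add an explicit OR reading IS NULL to include the missing-value rows

Corrected query:
SELECT id, kind, reading FROM sensors WHERE reading != 58.7 OR reading IS NULL

Result:
id | kind     | reading
---+----------+--------
1  | humidity | NULL   
2  | co2      | NULL   
3  | motion   | 4.7    
4  | temp     | NULL   
5  | co2      | NULL   
6  | humidity | NULL   
8  | temp     | 89.9   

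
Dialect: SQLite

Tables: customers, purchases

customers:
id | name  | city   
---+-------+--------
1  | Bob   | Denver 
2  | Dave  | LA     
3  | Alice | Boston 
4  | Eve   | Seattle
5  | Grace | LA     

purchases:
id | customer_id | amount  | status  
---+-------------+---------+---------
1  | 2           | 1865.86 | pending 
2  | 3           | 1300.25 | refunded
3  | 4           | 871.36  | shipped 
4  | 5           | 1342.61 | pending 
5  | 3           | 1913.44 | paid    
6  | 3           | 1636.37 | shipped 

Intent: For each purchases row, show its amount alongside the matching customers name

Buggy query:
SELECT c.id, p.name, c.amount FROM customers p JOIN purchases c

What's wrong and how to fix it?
Bug: JOIN with no ON clause produces a cartesian product; every purchases row pairs with every customers row

Fix: Add ON c.customer_id = p.id to the JOIN

Corrected query:
SELECT c.id, p.name, c.amount FROM customers p JOIN purchases c ON c.customer_id = p.id

Result:
id | name  | amount 
---+-------+--------
1  | Dave  | 1865.86
2  | Alice | 1300.25
3  | Eve   | 871.36 
4  | Grace | 1342.61
5  | Alice | 1913.44
6  | Alice | 1636.37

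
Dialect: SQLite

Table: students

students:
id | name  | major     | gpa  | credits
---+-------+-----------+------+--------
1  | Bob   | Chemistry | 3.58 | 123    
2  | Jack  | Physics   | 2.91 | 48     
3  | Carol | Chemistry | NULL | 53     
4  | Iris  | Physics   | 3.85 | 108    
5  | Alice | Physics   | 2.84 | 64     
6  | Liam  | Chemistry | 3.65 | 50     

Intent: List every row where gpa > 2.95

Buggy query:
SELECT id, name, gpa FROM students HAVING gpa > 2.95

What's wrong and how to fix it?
Bug: This is a non-aggregate query (no GROUP BY, no aggregates), so in SQLite the HAVING clause is invalid here; a row-level condition belongs in WHERE

Fix: Replace HAVING with WHERE since the condition applies to individual rows

Corrected query:
SELECT id, name, gpa FROM students WHERE gpa > 2.95

Result:
id | name | gpa 
---+------+-----
1  | Bob  | 3.58
4  | Iris | 3.85
6  | Liam | 3.65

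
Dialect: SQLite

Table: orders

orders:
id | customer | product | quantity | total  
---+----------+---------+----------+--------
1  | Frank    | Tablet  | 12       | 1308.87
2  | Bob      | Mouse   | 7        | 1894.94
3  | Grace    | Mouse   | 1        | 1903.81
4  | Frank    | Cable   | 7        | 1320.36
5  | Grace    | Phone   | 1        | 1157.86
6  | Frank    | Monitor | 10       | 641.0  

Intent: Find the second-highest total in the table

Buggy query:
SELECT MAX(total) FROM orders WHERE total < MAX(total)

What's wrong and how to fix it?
Bug: The inner MAX is an aggregate inside WHERE, which is not allowed

Fix: Put the inner MAX in a scalar subquery

Corrected query:
SELECT MAX(total) FROM orders WHERE total < (SELECT MAX(total) FROM orders)

Result:
MAX(total)
----------
1894.94   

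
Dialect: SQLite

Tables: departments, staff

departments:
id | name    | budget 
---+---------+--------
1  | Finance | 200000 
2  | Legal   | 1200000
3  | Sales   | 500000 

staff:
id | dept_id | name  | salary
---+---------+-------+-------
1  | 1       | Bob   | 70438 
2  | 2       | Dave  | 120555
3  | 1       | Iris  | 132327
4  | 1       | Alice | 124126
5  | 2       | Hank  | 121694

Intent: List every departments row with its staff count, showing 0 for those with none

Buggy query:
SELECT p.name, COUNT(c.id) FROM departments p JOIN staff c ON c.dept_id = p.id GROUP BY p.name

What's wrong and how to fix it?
Bug: INNER JOIN drops departments rows that have no matching staff rows

Fix: Switch to LEFT JOIN to retain unmatched parent rows

Corrected query:
SELECT p.name, COUNT(c.id) FROM departments p LEFT JOIN staff c ON c.dept_id = p.id GROUP BY p.name

Result:
name    | COUNT(c.id)
--------+------------
Finance | 3          
Legal   | 2          
Sales   | 0          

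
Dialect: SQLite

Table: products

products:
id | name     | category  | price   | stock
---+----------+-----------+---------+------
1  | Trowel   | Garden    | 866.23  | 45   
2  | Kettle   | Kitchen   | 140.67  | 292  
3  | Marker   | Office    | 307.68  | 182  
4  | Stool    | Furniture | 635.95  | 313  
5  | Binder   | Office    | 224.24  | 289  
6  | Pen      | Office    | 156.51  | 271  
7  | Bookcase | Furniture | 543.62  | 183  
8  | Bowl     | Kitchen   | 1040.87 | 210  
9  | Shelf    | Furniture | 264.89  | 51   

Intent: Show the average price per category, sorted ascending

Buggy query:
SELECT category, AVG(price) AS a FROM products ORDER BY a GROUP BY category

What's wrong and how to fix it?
Bug: ORDER BY appears before GROUP BY; SQL clause order requires GROUP BY first

Fix: Move ORDER BY to the end, after GROUP BY

Corrected query:
SELECT category, AVG(price) AS a FROM products GROUP BY category ORDER BY a

Result:
category  | a         
----------+-----------
Office    | 229.476667
Furniture | 481.486667
Kitchen   | 590.77    
Garden    | 866.23    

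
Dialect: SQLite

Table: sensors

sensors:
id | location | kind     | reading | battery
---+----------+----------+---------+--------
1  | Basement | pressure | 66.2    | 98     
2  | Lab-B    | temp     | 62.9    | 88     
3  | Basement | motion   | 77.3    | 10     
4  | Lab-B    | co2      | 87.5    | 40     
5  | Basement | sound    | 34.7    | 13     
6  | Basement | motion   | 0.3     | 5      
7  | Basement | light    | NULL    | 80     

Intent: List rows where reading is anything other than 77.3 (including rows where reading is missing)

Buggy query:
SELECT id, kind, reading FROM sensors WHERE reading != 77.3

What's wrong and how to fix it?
Bug: Inequality against NULL is unknown, not true; rows with NULL are dropped

Fix: Add an explicit OR reading IS NULL to include the missing-value rows

Corrected query:
SELECT id, kind, reading FROM sensors WHERE reading != 77.3 OR reading IS NULL

Result:
id | kind     | reading
---+----------+--------
1  | pressure | 66.2   
2  | temp     | 62.9   
4  | co2      | 87.5   
5  | sound    | 34.7   
6  | motion   | 0.3    
7  | light    | NULL   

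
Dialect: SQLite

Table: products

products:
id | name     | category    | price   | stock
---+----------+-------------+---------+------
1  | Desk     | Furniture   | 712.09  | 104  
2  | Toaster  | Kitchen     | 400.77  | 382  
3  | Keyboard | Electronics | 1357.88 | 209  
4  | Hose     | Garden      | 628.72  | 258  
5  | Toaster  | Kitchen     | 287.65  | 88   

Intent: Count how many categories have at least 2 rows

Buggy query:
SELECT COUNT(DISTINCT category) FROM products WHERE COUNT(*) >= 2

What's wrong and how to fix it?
Bug: COUNT(*) cannot appear in WHERE; the per-group count doesn't exist yet

Fix: Use a subquery that GROUPs and filters with HAVING, then count its rows

Corrected query:
SELECT COUNT(*) FROM (SELECT category FROM products GROUP BY category HAVING COUNT(*) >= 2)

Result:
COUNT(*)
--------
1       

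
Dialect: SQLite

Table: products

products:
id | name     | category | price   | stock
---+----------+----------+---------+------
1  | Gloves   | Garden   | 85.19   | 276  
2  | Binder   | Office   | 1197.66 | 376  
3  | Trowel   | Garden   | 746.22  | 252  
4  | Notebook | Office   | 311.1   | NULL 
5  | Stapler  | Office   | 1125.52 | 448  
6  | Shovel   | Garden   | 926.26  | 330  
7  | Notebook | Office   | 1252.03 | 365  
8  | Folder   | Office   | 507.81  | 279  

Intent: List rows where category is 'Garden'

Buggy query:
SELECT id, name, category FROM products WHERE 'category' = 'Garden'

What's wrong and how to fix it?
Bug: 'category' in single quotes is a string literal, not the column; the comparison is literal-vs-literal and never true

Fix: Remove the quotes around the column name (or use double quotes for an identifier)

Corrected query:
SELECT id, name, category FROM products WHERE category = 'Garden'

Result:
id | name   | category
---+--------+---------
1  | Gloves | Garden  
3  | Trowel | Garden  
6  | Shovel | Garden  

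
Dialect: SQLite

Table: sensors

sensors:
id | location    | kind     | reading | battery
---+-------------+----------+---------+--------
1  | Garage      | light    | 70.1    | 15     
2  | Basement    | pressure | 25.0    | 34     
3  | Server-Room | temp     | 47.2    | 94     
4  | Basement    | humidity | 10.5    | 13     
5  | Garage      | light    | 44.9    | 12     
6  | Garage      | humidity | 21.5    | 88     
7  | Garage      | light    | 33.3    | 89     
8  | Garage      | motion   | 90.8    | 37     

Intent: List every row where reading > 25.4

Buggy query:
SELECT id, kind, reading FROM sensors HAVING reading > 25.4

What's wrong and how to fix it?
Bug: HAVING filters the output of aggregation, but this query has no GROUP BY and no aggregate functions, so SQLite rejects it (HAVING clause on a non-aggregate query); the condition here is per row

Fix: Replace HAVING with WHERE since the condition applies to individual rows

Corrected query:
SELECT id, kind, reading FROM sensors WHERE reading > 25.4

Result:
id | kind   | reading
---+--------+--------
1  | light  | 70.1   
3  | temp   | 47.2   
5  | light  | 44.9   
7  | light  | 33.3   
8  | motion | 90.8   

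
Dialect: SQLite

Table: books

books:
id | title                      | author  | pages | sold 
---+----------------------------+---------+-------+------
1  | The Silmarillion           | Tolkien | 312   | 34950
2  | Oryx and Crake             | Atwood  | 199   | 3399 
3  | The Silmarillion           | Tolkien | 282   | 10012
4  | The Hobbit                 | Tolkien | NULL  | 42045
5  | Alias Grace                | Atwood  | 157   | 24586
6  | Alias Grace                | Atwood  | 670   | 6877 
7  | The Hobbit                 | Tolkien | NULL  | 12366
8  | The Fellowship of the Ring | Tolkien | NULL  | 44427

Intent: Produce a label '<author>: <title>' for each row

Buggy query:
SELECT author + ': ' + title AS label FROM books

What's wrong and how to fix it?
Bug: '+' is numeric addition; on text columns SQLite converts them to 0 instead of concatenating

Fix: Replace + with || to concatenate text

Corrected query:
SELECT author || ': ' || title AS label FROM books

Result:
label                              
-----------------------------------
Tolkien: The Silmarillion          
Atwood: Oryx and Crake             
Tolkien: The Silmarillion          
Tolkien: The Hobbit                
Atwood: Alias Grace                
Atwood: Alias Grace                
Tolkien: The Hobbit                
Tolkien: The Fellowship of the Ring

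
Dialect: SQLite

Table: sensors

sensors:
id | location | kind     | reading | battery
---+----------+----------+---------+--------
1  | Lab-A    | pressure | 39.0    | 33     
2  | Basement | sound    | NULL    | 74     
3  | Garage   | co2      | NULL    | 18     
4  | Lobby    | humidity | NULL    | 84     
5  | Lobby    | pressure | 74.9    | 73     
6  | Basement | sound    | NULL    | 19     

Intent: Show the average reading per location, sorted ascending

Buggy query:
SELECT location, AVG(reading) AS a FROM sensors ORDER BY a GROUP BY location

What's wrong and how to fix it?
Bug: GROUP BY must precede ORDER BY

Fix: Reorder: SELECT … FROM … GROUP BY … ORDER BY …

Corrected query:
SELECT location, AVG(reading) AS a FROM sensors GROUP BY location ORDER BY a

Result:
location | a   
---------+-----
Basement | NULL
Garage   | NULL
Lab-A    | 39  
Lobby    | 74.9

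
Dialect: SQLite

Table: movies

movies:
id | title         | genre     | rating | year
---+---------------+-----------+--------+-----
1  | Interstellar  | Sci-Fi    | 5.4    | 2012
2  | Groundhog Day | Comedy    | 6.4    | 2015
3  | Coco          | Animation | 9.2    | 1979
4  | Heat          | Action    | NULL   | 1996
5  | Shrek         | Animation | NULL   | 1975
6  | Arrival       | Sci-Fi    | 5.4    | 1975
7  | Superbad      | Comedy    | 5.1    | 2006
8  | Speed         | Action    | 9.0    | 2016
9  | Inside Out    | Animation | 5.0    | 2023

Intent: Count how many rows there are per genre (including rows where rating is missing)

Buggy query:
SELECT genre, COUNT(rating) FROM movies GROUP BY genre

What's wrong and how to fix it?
Bug: COUNT(column) counts non-NULL values only; rows with NULL rating aren't counted

Fix: Use COUNT(*) to count all rows regardless of NULL

Corrected query:
SELECT genre, COUNT(*) FROM movies GROUP BY genre

Result:
genre     | COUNT(*)
----------+---------
Action    | 2       
Animation | 3       
Comedy    | 2       
Sci-Fi    | 2       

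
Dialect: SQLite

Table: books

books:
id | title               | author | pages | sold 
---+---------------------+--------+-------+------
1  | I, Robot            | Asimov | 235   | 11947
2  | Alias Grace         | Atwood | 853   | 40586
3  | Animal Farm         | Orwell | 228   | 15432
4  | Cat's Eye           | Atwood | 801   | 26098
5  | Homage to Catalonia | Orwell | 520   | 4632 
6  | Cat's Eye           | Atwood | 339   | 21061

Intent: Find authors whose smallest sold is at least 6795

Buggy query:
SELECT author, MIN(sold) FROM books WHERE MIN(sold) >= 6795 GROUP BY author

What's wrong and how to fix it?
Bug: MIN() in WHERE is a misuse of aggregate

Fix: Replace WHERE with HAVING after the GROUP BY

Corrected query:
SELECT author, MIN(sold) FROM books GROUP BY author HAVING MIN(sold) >= 6795

Result:
author | MIN(sold)
-------+----------
Asimov | 11947    
Atwood | 21061    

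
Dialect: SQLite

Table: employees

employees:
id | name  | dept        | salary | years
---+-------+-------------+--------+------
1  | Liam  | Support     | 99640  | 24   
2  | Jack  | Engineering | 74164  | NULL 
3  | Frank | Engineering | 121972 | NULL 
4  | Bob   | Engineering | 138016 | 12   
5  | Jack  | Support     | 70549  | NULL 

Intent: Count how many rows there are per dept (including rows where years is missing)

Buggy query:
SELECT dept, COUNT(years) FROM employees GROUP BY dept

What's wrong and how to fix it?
Bug: COUNT(column) counts non-NULL values only; rows with NULL years aren't counted

Fix: Replace COUNT(years) with COUNT(*)

Corrected query:
SELECT dept, COUNT(*) FROM employees GROUP BY dept

Result:
dept        | COUNT(*)
------------+---------
Engineering | 3       
Support     | 2       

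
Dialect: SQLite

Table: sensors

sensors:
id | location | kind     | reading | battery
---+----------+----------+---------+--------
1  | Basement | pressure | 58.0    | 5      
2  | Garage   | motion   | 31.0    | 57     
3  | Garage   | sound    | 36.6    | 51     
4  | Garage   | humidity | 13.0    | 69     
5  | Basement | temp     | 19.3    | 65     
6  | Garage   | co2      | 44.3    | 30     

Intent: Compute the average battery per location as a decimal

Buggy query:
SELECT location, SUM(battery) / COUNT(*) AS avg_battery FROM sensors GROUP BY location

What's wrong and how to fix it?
Bug: Both operands are integers, so '/' performs integer division and truncates

Fix: Multiply by 1.0 (or CAST to REAL) to force floating-point division

Corrected query:
SELECT location, SUM(battery) * 1.0 / COUNT(*) AS avg_battery FROM sensors GROUP BY location

Result:
location | avg_battery
---------+------------
Basement | 35         
Garage   | 51.75      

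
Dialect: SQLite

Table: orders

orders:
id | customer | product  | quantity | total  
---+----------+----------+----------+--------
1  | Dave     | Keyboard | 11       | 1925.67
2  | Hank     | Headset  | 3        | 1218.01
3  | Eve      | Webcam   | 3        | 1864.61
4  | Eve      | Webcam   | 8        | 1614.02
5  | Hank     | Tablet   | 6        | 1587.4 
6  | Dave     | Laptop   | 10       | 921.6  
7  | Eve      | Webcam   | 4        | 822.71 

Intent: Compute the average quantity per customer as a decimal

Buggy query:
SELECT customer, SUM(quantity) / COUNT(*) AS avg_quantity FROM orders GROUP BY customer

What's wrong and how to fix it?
Bug: Both operands are integers, so '/' performs integer division and truncates

Fix: Cast one side to REAL so the division keeps the fractional part

Corrected query:
SELECT customer, SUM(quantity) * 1.0 / COUNT(*) AS avg_quantity FROM orders GROUP BY customer

Result:
customer | avg_quantity
---------+-------------
Dave     | 10.5        
Eve      | 5           
Hank     | 4.5         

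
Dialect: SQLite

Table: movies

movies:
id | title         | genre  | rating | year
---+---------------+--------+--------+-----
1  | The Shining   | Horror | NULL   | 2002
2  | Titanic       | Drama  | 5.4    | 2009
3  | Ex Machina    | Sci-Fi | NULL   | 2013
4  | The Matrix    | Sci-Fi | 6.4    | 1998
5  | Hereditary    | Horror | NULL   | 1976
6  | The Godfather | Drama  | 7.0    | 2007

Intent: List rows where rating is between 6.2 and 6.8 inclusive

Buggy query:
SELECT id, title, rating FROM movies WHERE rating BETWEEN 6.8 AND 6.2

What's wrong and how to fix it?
Bug: BETWEEN expects the lower bound first; with 6.8 AND 6.2 the range is empty

Fix: Write BETWEEN 6.2 AND 6.8

Corrected query:
SELECT id, title, rating FROM movies WHERE rating BETWEEN 6.2 AND 6.8

Result:
id | title      | rating
---+------------+-------
4  | The Matrix | 6.4   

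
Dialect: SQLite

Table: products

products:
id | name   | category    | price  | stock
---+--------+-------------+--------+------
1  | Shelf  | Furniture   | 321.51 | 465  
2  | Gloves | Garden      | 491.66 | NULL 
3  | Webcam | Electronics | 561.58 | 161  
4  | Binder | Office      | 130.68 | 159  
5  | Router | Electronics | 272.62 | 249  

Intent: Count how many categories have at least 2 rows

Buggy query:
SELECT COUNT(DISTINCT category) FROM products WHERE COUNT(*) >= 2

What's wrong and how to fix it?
Bug: WHERE filters individual rows, not groups, so a group-level COUNT is invalid there

Fix: Use a subquery that GROUPs and filters with HAVING, then count its rows

Corrected query:
SELECT COUNT(*) FROM (SELECT category FROM products GROUP BY category HAVING COUNT(*) >= 2)

Result:
COUNT(*)
--------
1       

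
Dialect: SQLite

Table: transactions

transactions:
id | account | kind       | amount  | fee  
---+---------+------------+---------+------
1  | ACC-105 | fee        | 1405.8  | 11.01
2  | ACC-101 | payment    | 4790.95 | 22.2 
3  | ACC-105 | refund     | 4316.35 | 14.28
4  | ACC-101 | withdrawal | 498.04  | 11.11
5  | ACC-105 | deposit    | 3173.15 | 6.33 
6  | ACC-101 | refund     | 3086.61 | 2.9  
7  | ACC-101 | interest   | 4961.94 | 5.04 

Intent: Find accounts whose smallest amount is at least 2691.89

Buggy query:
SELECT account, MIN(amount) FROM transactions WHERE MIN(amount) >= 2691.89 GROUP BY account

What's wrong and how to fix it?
Bug: Aggregates like MIN are computed per group after WHERE runs

Fix: Replace WHERE with HAVING after the GROUP BY

Corrected query:
SELECT account, MIN(amount) FROM transactions GROUP BY account HAVING MIN(amount) >= 2691.89

Result:
(no rows)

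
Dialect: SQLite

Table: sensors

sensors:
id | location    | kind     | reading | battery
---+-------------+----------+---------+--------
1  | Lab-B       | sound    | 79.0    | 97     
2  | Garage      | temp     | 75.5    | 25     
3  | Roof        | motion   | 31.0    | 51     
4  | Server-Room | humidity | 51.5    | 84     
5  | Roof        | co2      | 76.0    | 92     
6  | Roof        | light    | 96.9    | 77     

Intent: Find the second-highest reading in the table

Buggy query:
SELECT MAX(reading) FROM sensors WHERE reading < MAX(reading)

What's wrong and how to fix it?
Bug: MAX(reading) on the right of the comparison is an aggregate-in-WHERE error

Fix: Compute the overall MAX in a subquery, then take MAX of rows below it

Corrected query:
SELECT MAX(reading) FROM sensors WHERE reading < (SELECT MAX(reading) FROM sensors)

Result:
MAX(reading)
------------
79          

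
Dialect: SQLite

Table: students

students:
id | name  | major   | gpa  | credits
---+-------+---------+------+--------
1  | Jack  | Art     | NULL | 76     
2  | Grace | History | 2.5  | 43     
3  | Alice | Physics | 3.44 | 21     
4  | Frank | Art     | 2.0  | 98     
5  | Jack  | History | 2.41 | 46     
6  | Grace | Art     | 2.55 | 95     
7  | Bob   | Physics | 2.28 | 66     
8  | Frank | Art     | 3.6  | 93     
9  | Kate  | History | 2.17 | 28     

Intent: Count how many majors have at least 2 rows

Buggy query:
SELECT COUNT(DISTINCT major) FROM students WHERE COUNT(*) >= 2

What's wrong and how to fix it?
Bug: WHERE filters individual rows, not groups, so a group-level COUNT is invalid there

Fix: Use a subquery that GROUPs and filters with HAVING, then count its rows

Corrected query:
SELECT COUNT(*) FROM (SELECT major FROM students GROUP BY major HAVING COUNT(*) >= 2)

Result:
COUNT(*)
--------
3       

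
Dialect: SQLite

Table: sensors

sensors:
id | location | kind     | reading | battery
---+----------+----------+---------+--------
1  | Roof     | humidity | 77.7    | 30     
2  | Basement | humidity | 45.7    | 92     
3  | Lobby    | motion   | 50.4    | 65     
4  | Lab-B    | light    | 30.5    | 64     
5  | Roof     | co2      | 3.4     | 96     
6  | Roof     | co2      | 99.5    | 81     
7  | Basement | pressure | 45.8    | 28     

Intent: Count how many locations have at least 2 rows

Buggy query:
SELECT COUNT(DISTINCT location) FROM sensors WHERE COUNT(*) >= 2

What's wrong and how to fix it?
Bug: WHERE filters individual rows, not groups, so a group-level COUNT is invalid there

Fix: Group first with HAVING COUNT(*) >= 2, then COUNT the resulting groups

Corrected query:
SELECT COUNT(*) FROM (SELECT location FROM sensors GROUP BY location HAVING COUNT(*) >= 2)

Result:
COUNT(*)
--------
2       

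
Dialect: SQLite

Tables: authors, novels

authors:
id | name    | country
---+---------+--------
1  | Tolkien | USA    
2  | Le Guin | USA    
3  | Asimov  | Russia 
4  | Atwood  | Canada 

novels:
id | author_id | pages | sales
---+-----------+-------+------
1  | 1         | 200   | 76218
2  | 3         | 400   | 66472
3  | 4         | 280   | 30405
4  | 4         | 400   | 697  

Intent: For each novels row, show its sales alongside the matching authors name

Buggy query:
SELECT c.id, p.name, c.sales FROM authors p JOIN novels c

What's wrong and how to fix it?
Bug: JOIN with no ON clause produces a cartesian product; every novels row pairs with every authors row

Fix: Specify the join condition linking the foreign key to the parent id

Corrected query:
SELECT c.id, p.name, c.sales FROM authors p JOIN novels c ON c.author_id = p.id

Result:
id | name    | sales
---+---------+------
1  | Tolkien | 76218
2  | Asimov  | 66472
3  | Atwood  | 30405
4  | Atwood  | 697  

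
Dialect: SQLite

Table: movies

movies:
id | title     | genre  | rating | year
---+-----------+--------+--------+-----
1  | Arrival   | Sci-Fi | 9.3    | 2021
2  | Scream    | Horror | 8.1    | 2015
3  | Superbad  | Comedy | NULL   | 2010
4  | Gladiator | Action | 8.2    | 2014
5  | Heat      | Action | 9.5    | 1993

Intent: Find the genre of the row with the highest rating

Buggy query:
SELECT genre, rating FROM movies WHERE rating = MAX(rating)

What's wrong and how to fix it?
Bug: MAX(rating) is an aggregate and cannot be used directly in WHERE

Fix: Use a subquery: WHERE rating = (SELECT MAX(rating) FROM movies)

Corrected query:
SELECT genre, rating FROM movies WHERE rating = (SELECT MAX(rating) FROM movies)

Result:
genre  | rating
-------+-------
Action | 9.5   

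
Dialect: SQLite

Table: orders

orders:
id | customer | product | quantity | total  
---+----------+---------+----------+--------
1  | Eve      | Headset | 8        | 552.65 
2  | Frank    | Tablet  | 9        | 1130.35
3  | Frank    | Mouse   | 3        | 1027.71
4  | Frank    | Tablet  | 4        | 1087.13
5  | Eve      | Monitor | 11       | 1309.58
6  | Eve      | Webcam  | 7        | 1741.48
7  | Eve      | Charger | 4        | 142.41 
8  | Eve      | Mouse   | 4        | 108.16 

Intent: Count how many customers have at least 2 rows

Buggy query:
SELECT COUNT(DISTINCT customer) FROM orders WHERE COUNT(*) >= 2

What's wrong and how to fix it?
Bug: COUNT(*) cannot appear in WHERE; the per-group count doesn't exist yet

Fix: Group first with HAVING COUNT(*) >= 2, then COUNT the resulting groups

Corrected query:
SELECT COUNT(*) FROM (SELECT customer FROM orders GROUP BY customer HAVING COUNT(*) >= 2)

Result:
COUNT(*)
--------
2       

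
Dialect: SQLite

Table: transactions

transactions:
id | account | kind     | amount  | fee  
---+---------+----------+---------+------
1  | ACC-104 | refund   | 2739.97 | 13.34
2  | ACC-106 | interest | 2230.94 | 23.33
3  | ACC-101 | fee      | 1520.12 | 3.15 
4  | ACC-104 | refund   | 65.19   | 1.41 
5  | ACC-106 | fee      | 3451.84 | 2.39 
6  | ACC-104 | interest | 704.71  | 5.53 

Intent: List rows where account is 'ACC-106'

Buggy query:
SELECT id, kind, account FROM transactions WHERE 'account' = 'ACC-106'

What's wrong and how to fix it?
Bug: 'account' in single quotes is a string literal, not the column; the comparison is literal-vs-literal and never true

Fix: Remove the quotes around the column name (or use double quotes for an identifier)

Corrected query:
SELECT id, kind, account FROM transactions WHERE account = 'ACC-106'

Result:
id | kind     | account
---+----------+--------
2  | interest | ACC-106
5  | fee      | ACC-106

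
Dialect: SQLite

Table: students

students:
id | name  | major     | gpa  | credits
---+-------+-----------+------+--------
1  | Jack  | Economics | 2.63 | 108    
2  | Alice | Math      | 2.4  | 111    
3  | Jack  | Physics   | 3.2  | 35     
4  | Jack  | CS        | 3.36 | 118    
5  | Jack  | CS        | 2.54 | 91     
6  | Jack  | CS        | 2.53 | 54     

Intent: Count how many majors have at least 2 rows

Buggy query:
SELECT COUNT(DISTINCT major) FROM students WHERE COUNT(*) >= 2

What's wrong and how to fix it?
Bug: COUNT(*) cannot appear in WHERE; the per-group count doesn't exist yet

Fix: Group first with HAVING COUNT(*) >= 2, then COUNT the resulting groups

Corrected query:
SELECT COUNT(*) FROM (SELECT major FROM students GROUP BY major HAVING COUNT(*) >= 2)

Result:
COUNT(*)
--------
1       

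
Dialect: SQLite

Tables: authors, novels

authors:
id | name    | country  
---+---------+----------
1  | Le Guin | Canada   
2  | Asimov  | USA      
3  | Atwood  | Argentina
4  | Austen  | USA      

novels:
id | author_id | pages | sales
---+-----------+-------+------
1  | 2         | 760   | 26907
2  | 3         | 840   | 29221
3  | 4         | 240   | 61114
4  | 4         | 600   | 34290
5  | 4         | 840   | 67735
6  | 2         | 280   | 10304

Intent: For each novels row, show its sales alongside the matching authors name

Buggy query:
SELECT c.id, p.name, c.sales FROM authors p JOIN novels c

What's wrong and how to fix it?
Bug: JOIN with no ON clause produces a cartesian product; every novels row pairs with every authors row

Fix: Specify the join condition linking the foreign key to the parent id

Corrected query:
SELECT c.id, p.name, c.sales FROM authors p JOIN novels c ON c.author_id = p.id

Result:
id | name   | sales
---+--------+------
1  | Asimov | 26907
2  | Atwood | 29221
3  | Austen | 61114
4  | Austen | 34290
5  | Austen | 67735
6  | Asimov | 10304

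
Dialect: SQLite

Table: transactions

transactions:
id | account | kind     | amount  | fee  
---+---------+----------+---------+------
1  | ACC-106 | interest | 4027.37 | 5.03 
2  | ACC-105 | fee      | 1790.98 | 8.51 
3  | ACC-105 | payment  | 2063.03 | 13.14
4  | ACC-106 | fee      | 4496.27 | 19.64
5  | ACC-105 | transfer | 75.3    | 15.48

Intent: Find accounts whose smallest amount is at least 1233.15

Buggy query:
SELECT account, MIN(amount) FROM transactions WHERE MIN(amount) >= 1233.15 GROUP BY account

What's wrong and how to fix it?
Bug: MIN() in WHERE is a misuse of aggregate

Fix: Replace WHERE with HAVING after the GROUP BY

Corrected query:
SELECT account, MIN(amount) FROM transactions GROUP BY account HAVING MIN(amount) >= 1233.15

Result:
account | MIN(amount)
--------+------------
ACC-106 | 4027.37    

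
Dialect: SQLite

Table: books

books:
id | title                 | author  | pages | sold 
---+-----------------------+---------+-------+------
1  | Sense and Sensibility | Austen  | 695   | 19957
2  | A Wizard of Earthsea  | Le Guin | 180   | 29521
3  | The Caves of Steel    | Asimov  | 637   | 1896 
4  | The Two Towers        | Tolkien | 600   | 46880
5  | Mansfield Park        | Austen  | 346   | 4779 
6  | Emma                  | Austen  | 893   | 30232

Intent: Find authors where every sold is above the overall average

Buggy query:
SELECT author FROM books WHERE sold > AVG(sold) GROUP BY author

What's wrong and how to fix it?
Bug: WHERE evaluates per row before aggregation, so AVG() is unavailable

Fix: Use a subquery for AVG and a HAVING MIN(...) filter so the condition holds for every row in the group

Corrected query:
SELECT author FROM books GROUP BY author HAVING MIN(sold) > (SELECT AVG(sold) FROM books)

Result:
author 
-------
Le Guin
Tolkien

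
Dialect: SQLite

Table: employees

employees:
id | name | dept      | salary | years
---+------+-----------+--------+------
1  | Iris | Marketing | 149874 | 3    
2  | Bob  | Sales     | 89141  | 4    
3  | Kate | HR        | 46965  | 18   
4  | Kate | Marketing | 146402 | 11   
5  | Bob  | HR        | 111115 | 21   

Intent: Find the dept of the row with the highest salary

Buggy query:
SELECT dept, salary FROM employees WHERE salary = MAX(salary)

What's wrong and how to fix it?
Bug: MAX(salary) is an aggregate and cannot be used directly in WHERE

Fix: Use a subquery: WHERE salary = (SELECT MAX(salary) FROM employees)

Corrected query:
SELECT dept, salary FROM employees WHERE salary = (SELECT MAX(salary) FROM employees)

Result:
dept      | salary
----------+-------
Marketing | 149874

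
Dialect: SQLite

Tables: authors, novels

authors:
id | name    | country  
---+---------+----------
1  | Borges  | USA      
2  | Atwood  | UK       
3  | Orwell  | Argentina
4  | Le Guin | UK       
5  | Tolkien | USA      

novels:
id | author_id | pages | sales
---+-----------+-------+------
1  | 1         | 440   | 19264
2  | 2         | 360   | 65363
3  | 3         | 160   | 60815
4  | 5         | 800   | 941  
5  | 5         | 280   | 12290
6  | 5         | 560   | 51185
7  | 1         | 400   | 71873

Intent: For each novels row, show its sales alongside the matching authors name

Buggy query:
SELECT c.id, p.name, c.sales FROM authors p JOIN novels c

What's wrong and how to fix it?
Bug: Missing join condition: each novels row is matched to all authors rows instead of just its own

Fix: Add ON c.author_id = p.id to the JOIN

Corrected query:
SELECT c.id, p.name, c.sales FROM authors p JOIN novels c ON c.author_id = p.id

Result:
id | name    | sales
---+---------+------
1  | Borges  | 19264
2  | Atwood  | 65363
3  | Orwell  | 60815
4  | Tolkien | 941  
5  | Tolkien | 12290
6  | Tolkien | 51185
7  | Borges  | 71873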